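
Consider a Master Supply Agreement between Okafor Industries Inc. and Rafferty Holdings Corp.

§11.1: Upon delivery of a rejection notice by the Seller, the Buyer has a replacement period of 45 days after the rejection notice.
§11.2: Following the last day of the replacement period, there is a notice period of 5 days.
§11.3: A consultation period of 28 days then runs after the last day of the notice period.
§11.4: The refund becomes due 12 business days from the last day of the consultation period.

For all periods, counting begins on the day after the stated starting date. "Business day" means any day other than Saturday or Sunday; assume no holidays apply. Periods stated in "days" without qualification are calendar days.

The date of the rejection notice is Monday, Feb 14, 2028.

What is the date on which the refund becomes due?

May 18, 2028

Adding 45 calendar days to Feb 14, 2028 gives Mar 30, 2028, which is the last day of the replacement period.
The last day of the notice period: 5 calendar days after Mar 30, 2028 is Apr 4, 2028.
Adding 28 calendar days to Apr 4, 2028 gives May 2, 2028, which is the last day of the consultation period.
The date on which the refund becomes due: counting 12 business days from Tuesday, May 2, 2028 (May 3, May 4, May 5, May 8, …, May 16, May 17, May 18, skipping weekends) reaches Thursday, May 18, 2028.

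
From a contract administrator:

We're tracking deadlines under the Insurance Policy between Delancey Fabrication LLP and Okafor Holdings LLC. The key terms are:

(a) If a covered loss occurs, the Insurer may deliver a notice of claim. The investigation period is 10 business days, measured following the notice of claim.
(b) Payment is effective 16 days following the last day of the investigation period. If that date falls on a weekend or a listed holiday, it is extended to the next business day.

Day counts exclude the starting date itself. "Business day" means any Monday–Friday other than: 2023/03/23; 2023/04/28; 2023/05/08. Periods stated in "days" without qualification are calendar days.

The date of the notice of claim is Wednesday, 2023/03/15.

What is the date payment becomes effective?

The last day of the investigation period: counting 10 business days from Wednesday, 2023/03/15 (Mar 16, Mar 17, Mar 20, Mar 21, Mar 22, Mar 24, Mar 27, Mar 28, Mar 29, Mar 30, skipping weekends and the listed holiday on Mar 23) reaches Thursday, 2023/03/30.
The date payment becomes effective: 2023/03/30 + 16 days = 2023/04/15. That falls on a Saturday, so it rolls to the next business day, Monday, 2023/04/17.

2023/04/17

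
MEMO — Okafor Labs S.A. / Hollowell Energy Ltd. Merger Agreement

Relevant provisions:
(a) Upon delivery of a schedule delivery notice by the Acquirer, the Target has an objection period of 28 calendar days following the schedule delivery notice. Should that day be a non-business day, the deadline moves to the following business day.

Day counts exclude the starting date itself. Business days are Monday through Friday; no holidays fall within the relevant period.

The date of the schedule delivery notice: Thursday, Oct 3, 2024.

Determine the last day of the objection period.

Adding 28 calendar days to Oct 3, 2024 gives Oct 31, 2024, which is the last day of the objection period. Oct 31, 2024 is a Thursday, so no roll-forward applies.

Oct 31, 2024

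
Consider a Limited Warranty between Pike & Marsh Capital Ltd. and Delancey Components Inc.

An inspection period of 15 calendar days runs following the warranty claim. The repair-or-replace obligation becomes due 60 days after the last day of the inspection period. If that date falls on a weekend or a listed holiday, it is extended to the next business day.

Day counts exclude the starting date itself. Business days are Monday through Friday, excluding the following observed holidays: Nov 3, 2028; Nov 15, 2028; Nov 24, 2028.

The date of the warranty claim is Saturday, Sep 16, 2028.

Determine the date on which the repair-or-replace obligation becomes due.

The last day of the inspection period: 15 calendar days after Sep 16, 2028 is Oct 1, 2028.
The date on which the repair-or-replace obligation becomes due: Oct 1, 2028 + 60 days = Nov 30, 2028. Nov 30, 2028 is a Thursday and is not a listed holiday, so no roll-forward applies.

Nov 30, 2028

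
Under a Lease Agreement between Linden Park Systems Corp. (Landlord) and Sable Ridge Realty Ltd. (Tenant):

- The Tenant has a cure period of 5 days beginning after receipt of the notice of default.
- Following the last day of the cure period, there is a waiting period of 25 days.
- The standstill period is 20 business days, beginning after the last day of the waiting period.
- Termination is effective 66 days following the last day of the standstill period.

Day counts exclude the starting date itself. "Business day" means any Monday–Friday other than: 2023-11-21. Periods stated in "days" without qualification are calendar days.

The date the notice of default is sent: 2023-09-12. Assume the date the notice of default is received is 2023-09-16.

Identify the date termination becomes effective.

The last day of the cure period: 5 calendar days after 2023-09-16 is 2023-09-21.
The last day of the waiting period: 2023-09-21 + 25 days = 2023-10-16.
The last day of the standstill period: 20 business days after Monday, 2023-10-16, skipping weekends — Oct 17, Oct 18, Oct 19, Oct 20, …, Nov 9, Nov 10, Nov 13 — lands on Monday, 2023-11-13.
Adding 66 calendar days to 2023-11-13 gives 2024-01-18, which is the date termination becomes effective.

2024-01-18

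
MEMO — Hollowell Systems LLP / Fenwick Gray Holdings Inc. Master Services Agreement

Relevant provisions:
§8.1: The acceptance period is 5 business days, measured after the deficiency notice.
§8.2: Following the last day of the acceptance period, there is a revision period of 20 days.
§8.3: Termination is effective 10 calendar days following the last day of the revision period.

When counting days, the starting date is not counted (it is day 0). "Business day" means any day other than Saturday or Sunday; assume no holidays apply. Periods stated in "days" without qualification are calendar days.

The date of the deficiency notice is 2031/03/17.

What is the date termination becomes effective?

2031/04/23

The last day of the acceptance period: 5 business days after Monday, 2031/03/17, skipping weekends — Mar 18, Mar 19, Mar 20, Mar 21, Mar 24 — lands on Monday, 2031/03/24.
The last day of the revision period: 20 calendar days after 2031/03/24 is 2031/04/13.
The date termination becomes effective: 2031/04/13 + 10 days = 2031/04/23.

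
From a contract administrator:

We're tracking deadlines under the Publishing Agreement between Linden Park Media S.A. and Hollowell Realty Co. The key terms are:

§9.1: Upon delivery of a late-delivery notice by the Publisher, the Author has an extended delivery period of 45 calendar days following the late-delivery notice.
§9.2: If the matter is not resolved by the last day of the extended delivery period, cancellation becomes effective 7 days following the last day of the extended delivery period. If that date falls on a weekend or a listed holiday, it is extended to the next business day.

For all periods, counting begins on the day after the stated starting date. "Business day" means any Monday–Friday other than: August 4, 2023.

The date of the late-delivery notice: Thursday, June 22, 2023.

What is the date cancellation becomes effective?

August 14, 2023

Adding 45 calendar days to June 22, 2023 gives August 6, 2023, which is the last day of the extended delivery period.
The date cancellation becomes effective: 7 calendar days after August 6, 2023 is August 13, 2023. That falls on a Sunday, so it rolls to the next business day, Monday, August 14, 2023.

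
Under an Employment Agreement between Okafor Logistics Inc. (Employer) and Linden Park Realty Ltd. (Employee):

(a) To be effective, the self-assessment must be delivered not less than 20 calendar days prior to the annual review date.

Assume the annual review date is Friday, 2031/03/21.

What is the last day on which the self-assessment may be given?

2031/03/01

Counting back 20 calendar days from 2031/03/21 gives 2031/03/01.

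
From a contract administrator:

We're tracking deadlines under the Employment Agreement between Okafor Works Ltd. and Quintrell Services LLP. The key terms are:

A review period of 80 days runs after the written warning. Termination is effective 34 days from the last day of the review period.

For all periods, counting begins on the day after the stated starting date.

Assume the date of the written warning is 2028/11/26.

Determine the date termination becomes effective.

2029/03/20

The last day of the review period: 80 calendar days after 2028/11/26 is 2029/02/14.
Adding 34 calendar days to 2029/02/14 gives 2029/03/20, which is the date termination becomes effective.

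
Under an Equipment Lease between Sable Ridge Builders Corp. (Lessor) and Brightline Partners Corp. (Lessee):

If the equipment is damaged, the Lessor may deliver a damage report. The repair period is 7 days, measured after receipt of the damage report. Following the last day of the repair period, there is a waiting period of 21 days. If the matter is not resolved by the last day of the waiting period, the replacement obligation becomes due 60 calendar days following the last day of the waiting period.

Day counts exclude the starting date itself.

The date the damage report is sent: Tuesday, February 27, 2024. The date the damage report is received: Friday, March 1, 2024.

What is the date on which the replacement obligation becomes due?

May 28, 2024

The last day of the repair period: March 1, 2024 + 7 days = March 8, 2024.
The last day of the waiting period: 21 calendar days after March 8, 2024 is March 29, 2024.
The date on which the replacement obligation becomes due: March 29, 2024 + 60 days = May 28, 2024.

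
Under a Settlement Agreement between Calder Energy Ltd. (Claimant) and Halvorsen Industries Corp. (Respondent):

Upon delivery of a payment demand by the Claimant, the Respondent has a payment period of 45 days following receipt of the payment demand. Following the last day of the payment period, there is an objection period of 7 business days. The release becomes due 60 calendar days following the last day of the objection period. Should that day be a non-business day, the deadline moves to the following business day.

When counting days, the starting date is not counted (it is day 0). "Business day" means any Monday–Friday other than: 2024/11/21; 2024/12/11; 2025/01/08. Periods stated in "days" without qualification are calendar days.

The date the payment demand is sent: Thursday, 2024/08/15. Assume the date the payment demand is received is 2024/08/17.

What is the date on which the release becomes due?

2024/12/09

The last day of the payment period: 45 calendar days after 2024/08/17 is 2024/10/01.
The last day of the objection period: 7 business days after Tuesday, 2024/10/01, skipping weekends — Oct 2, Oct 3, Oct 4, Oct 7, Oct 8, Oct 9, Oct 10 — lands on Thursday, 2024/10/10.
The date on which the release becomes due: 2024/10/10 + 60 days = 2024/12/09. 2024/12/09 is a Monday and is not a listed holiday, so no roll-forward applies.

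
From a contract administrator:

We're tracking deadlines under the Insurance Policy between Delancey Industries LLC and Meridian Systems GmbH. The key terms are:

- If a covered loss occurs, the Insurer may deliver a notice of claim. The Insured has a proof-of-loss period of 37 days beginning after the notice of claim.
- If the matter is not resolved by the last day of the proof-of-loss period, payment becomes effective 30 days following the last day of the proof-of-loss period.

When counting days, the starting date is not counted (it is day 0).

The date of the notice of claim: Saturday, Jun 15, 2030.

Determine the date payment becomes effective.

Aug 21, 2030

Adding 37 calendar days to Jun 15, 2030 gives Jul 22, 2030, which is the last day of the proof-of-loss period.
Adding 30 calendar days to Jul 22, 2030 gives Aug 21, 2030, which is the date payment becomes effective.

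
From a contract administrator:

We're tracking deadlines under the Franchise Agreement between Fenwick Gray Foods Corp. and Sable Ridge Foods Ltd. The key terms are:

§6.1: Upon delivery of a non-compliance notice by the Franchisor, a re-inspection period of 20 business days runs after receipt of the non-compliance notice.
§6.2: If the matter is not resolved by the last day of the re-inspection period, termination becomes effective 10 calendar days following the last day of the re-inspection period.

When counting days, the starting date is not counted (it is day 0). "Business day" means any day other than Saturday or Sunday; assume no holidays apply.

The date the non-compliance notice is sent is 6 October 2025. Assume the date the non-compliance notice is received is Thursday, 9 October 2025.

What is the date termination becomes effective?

16 November 2025

From Thursday, 9 October 2025, 20 business days (Oct 10, Oct 13, Oct 14, Oct 15, …, Nov 4, Nov 5, Nov 6, skipping weekends) brings us to Thursday, 6 November 2025, which is the last day of the re-inspection period.
The date termination becomes effective: 10 calendar days after 6 November 2025 is 16 November 2025.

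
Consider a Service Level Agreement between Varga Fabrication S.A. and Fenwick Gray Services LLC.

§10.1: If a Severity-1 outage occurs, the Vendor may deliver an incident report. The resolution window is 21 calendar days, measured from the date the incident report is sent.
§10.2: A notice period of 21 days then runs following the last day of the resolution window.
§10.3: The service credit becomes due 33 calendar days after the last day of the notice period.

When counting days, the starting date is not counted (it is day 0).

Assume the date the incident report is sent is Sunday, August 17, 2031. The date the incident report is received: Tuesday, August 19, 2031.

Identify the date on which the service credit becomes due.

October 31, 2031

The last day of the resolution window: August 17, 2031 + 21 days = September 7, 2031.
The last day of the notice period: September 7, 2031 + 21 days = September 28, 2031.
The date on which the service credit becomes due: September 28, 2031 + 33 days = October 31, 2031.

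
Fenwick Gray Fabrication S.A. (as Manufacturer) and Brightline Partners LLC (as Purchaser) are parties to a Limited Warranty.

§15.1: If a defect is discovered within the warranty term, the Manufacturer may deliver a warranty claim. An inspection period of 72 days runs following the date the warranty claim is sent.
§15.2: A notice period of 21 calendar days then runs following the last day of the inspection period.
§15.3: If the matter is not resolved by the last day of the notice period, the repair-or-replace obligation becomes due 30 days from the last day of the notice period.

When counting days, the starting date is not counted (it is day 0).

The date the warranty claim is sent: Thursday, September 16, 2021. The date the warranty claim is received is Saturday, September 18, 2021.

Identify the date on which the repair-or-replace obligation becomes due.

The last day of the inspection period: September 16, 2021 + 72 days = November 27, 2021.
The last day of the notice period: November 27, 2021 + 21 days = December 18, 2021.
The date on which the repair-or-replace obligation becomes due: 30 calendar days after December 18, 2021 is January 17, 2022.

January 17, 2022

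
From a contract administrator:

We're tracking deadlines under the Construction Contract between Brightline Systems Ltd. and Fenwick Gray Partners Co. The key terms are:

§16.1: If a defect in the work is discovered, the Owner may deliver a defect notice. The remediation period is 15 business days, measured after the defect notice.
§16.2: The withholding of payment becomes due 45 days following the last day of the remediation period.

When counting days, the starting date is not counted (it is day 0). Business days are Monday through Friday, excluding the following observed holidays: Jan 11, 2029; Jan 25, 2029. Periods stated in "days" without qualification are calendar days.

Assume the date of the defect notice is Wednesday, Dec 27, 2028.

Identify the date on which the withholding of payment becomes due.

Mar 4, 2029

From Wednesday, Dec 27, 2028, 15 business days (Dec 28, Dec 29, Jan 1, Jan 2, …, Jan 16, Jan 17, Jan 18, skipping weekends and the listed holiday on Jan 11) brings us to Thursday, Jan 18, 2029, which is the last day of the remediation period.
Adding 45 calendar days to Jan 18, 2029 gives Mar 4, 2029, which is the date on which the withholding of payment becomes due.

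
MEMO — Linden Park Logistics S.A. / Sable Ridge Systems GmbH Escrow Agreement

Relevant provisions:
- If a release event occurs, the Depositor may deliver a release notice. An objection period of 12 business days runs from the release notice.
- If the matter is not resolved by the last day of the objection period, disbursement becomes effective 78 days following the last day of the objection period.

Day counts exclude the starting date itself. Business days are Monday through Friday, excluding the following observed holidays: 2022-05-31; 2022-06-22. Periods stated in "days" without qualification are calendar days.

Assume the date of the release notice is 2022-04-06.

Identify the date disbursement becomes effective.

2022-07-09

From Wednesday, 2022-04-06, 12 business days (Apr 7, Apr 8, Apr 11, Apr 12, …, Apr 20, Apr 21, Apr 22, skipping weekends) brings us to Friday, 2022-04-22, which is the last day of the objection period.
The date disbursement becomes effective: 78 calendar days after 2022-04-22 is 2022-07-09.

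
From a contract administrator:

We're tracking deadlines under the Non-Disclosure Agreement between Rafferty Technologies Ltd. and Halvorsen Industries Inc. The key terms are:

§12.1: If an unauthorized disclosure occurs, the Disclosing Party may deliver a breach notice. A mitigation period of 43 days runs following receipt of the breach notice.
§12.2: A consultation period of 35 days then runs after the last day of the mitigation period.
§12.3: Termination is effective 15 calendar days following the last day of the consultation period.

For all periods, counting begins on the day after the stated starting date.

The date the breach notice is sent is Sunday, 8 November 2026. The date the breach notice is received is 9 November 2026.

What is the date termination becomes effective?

10 February 2027

The last day of the mitigation period: 43 calendar days after 9 November 2026 is 22 December 2026.
The last day of the consultation period: 22 December 2026 + 35 days = 26 January 2027.
Adding 15 calendar days to 26 January 2027 gives 10 February 2027, which is the date termination becomes effective.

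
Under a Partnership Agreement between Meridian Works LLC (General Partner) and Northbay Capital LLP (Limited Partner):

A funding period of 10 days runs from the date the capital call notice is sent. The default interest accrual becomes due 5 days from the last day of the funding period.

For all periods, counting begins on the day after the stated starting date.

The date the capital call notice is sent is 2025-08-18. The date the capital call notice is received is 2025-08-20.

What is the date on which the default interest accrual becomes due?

The last day of the funding period: 2025-08-18 + 10 days = 2025-08-28.
Adding 5 calendar days to 2025-08-28 gives 2025-09-02, which is the date on which the default interest accrual becomes due.

2025-09-02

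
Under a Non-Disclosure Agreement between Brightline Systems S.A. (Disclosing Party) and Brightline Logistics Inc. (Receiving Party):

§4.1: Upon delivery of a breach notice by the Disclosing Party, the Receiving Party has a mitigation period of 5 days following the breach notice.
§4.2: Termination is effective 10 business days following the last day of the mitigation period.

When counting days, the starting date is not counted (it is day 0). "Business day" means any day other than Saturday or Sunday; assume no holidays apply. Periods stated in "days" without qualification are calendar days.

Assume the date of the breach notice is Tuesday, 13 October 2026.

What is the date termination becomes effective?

30 October 2026

The last day of the mitigation period: 5 calendar days after 13 October 2026 is 18 October 2026.
The date termination becomes effective: 10 business days after Sunday, 18 October 2026, skipping weekends — Oct 19, Oct 20, Oct 21, Oct 22, Oct 23, Oct 26, Oct 27, Oct 28, Oct 29, Oct 30 — lands on Friday, 30 October 2026.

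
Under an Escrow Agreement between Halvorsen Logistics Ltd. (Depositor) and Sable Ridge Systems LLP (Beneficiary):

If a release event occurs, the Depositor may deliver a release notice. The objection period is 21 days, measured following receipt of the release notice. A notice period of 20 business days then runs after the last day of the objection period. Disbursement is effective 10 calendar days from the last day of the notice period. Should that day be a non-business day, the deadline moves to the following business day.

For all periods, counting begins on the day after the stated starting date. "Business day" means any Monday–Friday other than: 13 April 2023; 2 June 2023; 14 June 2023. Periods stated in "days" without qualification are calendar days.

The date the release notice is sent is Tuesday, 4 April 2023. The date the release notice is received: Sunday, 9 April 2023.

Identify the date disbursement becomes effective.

5 June 2023

Adding 21 calendar days to 9 April 2023 gives 30 April 2023, which is the last day of the objection period.
The last day of the notice period: counting 20 business days from Sunday, 30 April 2023 (May 1, May 2, May 3, May 4, …, May 24, May 25, May 26, skipping weekends) reaches Friday, 26 May 2023.
Adding 10 calendar days to 26 May 2023 gives 5 June 2023, which is the date disbursement becomes effective. 5 June 2023 is a Monday and is not a listed holiday, so no roll-forward applies.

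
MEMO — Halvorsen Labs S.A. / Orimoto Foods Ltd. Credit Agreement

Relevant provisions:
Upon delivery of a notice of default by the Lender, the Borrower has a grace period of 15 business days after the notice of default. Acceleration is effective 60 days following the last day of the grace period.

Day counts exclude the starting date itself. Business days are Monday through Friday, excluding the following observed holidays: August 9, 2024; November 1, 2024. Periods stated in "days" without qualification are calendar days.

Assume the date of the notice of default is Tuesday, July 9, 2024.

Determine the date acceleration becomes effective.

From Tuesday, July 9, 2024, 15 business days (Jul 10, Jul 11, Jul 12, Jul 15, …, Jul 26, Jul 29, Jul 30, skipping weekends) brings us to Tuesday, July 30, 2024, which is the last day of the grace period.
The date acceleration becomes effective: July 30, 2024 + 60 days = September 28, 2024.

September 28, 2024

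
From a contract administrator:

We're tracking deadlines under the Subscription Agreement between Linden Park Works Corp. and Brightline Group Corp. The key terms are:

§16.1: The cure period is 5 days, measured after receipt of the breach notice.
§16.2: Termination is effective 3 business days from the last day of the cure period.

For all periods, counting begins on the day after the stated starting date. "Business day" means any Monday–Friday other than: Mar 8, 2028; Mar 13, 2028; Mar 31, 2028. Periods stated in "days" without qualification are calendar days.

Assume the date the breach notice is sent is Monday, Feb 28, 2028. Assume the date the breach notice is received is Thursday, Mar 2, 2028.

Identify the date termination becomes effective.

Mar 14, 2028

The last day of the cure period: Mar 2, 2028 + 5 days = Mar 7, 2028.
From Tuesday, Mar 7, 2028, 3 business days (Mar 9, Mar 10, Mar 14, skipping weekends and the listed holidays on Mar 8, Mar 13) brings us to Tuesday, Mar 14, 2028, which is the date termination becomes effective.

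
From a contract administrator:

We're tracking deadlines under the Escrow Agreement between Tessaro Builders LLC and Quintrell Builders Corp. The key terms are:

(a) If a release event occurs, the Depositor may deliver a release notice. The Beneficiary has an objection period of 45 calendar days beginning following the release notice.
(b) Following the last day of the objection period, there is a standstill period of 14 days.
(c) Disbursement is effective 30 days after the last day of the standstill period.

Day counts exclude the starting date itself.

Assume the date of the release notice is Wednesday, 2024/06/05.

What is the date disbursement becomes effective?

2024/09/02

Adding 45 calendar days to 2024/06/05 gives 2024/07/20, which is the last day of the objection period.
The last day of the standstill period: 2024/07/20 + 14 days = 2024/08/03.
Adding 30 calendar days to 2024/08/03 gives 2024/09/02, which is the date disbursement becomes effective.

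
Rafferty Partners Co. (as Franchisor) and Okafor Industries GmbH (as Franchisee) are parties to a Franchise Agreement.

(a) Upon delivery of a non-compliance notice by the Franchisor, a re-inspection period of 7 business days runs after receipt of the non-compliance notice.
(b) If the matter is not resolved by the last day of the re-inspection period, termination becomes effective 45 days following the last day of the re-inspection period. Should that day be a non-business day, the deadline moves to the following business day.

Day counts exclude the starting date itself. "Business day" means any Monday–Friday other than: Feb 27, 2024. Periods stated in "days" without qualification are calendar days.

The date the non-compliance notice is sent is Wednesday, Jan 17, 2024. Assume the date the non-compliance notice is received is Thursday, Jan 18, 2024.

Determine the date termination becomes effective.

Mar 14, 2024

From Thursday, Jan 18, 2024, 7 business days (Jan 19, Jan 22, Jan 23, Jan 24, Jan 25, Jan 26, Jan 29, skipping weekends) brings us to Monday, Jan 29, 2024, which is the last day of the re-inspection period.
The date termination becomes effective: Jan 29, 2024 + 45 days = Mar 14, 2024. Mar 14, 2024 is a Thursday and is not a listed holiday, so no roll-forward applies.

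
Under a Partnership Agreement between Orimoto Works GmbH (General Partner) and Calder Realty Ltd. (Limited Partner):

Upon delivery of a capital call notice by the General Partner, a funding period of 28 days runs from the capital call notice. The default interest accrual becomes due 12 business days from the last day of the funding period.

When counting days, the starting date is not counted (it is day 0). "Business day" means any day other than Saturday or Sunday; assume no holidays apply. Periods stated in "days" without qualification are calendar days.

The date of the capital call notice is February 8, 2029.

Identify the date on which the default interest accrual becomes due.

March 26, 2029

The last day of the funding period: 28 calendar days after February 8, 2029 is March 8, 2029.
From Thursday, March 8, 2029, 12 business days (Mar 9, Mar 12, Mar 13, Mar 14, …, Mar 22, Mar 23, Mar 26, skipping weekends) brings us to Monday, March 26, 2029, which is the date on which the default interest accrual becomes due.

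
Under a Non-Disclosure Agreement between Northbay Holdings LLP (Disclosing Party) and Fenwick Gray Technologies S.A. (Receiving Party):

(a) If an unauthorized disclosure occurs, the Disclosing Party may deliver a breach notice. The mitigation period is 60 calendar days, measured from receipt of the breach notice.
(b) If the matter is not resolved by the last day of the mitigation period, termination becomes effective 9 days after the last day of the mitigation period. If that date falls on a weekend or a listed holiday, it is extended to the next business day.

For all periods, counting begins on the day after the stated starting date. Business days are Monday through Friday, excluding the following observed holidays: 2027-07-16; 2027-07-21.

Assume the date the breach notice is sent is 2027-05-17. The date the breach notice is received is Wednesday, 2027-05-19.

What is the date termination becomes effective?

Adding 60 calendar days to 2027-05-19 gives 2027-07-18, which is the last day of the mitigation period.
The date termination becomes effective: 9 calendar days after 2027-07-18 is 2027-07-27. 2027-07-27 is a Tuesday and is not a listed holiday, so no roll-forward applies.

2027-07-27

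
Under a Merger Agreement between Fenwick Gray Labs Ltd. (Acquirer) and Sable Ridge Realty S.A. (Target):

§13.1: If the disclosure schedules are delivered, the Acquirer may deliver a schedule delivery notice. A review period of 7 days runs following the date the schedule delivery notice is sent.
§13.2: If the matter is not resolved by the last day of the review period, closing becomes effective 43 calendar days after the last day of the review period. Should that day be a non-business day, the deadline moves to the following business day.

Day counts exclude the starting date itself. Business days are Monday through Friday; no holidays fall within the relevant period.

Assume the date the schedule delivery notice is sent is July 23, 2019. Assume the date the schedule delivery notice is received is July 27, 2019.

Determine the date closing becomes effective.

September 11, 2019

Adding 7 calendar days to July 23, 2019 gives July 30, 2019, which is the last day of the review period.
The date closing becomes effective: July 30, 2019 + 43 days = September 11, 2019. September 11, 2019 is a Wednesday, so no roll-forward applies.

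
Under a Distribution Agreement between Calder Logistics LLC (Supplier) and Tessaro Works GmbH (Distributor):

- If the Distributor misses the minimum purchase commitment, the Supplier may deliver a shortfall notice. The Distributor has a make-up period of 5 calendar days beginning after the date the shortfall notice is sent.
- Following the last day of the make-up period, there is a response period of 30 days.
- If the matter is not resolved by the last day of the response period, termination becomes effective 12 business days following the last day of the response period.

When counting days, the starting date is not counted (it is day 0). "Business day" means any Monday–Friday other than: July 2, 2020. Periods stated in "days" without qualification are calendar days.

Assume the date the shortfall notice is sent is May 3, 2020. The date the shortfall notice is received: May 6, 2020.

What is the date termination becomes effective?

June 23, 2020

Adding 5 calendar days to May 3, 2020 gives May 8, 2020, which is the last day of the make-up period.
The last day of the response period: 30 calendar days after May 8, 2020 is June 7, 2020.
The date termination becomes effective: 12 business days after Sunday, June 7, 2020, skipping weekends — Jun 8, Jun 9, Jun 10, Jun 11, …, Jun 19, Jun 22, Jun 23 — lands on Tuesday, June 23, 2020.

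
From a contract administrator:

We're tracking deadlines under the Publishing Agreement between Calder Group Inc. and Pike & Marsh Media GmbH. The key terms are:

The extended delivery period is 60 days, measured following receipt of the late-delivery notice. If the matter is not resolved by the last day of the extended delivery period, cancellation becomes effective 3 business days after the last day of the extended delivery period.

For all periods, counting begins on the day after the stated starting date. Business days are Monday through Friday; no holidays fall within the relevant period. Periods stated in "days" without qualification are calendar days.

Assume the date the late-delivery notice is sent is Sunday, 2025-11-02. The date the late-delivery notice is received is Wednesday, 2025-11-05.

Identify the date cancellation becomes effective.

Adding 60 calendar days to 2025-11-05 gives 2026-01-04, which is the last day of the extended delivery period.
From Sunday, 2026-01-04, 3 business days (Jan 5, Jan 6, Jan 7, skipping weekends) brings us to Wednesday, 2026-01-07, which is the date cancellation becomes effective.

2026-01-07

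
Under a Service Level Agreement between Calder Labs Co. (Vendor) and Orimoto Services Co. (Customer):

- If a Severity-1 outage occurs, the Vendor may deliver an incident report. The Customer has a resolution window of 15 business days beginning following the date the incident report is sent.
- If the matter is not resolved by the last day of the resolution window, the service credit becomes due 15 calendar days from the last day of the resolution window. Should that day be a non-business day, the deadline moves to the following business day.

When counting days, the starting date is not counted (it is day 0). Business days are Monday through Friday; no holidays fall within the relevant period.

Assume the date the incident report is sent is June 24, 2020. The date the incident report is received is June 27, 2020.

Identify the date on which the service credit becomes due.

July 30, 2020

The last day of the resolution window: counting 15 business days from Wednesday, June 24, 2020 (Jun 25, Jun 26, Jun 29, Jun 30, …, Jul 13, Jul 14, Jul 15, skipping weekends) reaches Wednesday, July 15, 2020.
Adding 15 calendar days to July 15, 2020 gives July 30, 2020, which is the date on which the service credit becomes due. July 30, 2020 is a Thursday, so no roll-forward applies.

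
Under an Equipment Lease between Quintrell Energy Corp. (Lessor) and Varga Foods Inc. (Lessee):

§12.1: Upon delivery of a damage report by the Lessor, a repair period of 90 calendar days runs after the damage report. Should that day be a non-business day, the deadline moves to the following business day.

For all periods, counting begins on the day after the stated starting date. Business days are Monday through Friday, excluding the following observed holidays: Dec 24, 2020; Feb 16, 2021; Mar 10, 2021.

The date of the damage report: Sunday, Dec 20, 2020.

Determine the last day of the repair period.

Mar 22, 2021

The last day of the repair period: Dec 20, 2020 + 90 days = Mar 20, 2021. That falls on a Saturday, so it rolls to the next business day, Monday, Mar 22, 2021.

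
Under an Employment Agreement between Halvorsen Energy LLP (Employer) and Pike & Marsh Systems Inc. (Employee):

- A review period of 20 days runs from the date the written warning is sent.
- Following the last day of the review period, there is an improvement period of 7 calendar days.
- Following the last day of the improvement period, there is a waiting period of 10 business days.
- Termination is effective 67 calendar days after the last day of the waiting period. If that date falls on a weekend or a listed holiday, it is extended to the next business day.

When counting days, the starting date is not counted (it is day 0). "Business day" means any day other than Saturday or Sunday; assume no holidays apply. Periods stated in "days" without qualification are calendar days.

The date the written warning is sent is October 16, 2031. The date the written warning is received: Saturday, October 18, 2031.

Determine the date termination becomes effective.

The last day of the review period: 20 calendar days after October 16, 2031 is November 5, 2031.
The last day of the improvement period: November 5, 2031 + 7 days = November 12, 2031.
The last day of the waiting period: 10 business days after Wednesday, November 12, 2031, skipping weekends — Nov 13, Nov 14, Nov 17, Nov 18, Nov 19, Nov 20, Nov 21, Nov 24, Nov 25, Nov 26 — lands on Wednesday, November 26, 2031.
Adding 67 calendar days to November 26, 2031 gives February 1, 2032, which is the date termination becomes effective. That falls on a Sunday, so it rolls to the next business day, Monday, February 2, 2032.

February 2, 2032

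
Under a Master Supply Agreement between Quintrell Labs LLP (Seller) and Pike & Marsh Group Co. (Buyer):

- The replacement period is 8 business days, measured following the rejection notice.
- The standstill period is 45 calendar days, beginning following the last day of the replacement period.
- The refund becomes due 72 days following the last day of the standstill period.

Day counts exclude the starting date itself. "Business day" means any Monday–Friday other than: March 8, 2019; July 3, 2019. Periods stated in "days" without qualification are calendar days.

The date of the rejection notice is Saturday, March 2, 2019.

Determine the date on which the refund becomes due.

The last day of the replacement period: counting 8 business days from Saturday, March 2, 2019 (Mar 4, Mar 5, Mar 6, Mar 7, Mar 11, Mar 12, Mar 13, Mar 14, skipping weekends and the listed holiday on Mar 8) reaches Thursday, March 14, 2019.
Adding 45 calendar days to March 14, 2019 gives April 28, 2019, which is the last day of the standstill period.
Adding 72 calendar days to April 28, 2019 gives July 9, 2019, which is the date on which the refund becomes due.

July 9, 2019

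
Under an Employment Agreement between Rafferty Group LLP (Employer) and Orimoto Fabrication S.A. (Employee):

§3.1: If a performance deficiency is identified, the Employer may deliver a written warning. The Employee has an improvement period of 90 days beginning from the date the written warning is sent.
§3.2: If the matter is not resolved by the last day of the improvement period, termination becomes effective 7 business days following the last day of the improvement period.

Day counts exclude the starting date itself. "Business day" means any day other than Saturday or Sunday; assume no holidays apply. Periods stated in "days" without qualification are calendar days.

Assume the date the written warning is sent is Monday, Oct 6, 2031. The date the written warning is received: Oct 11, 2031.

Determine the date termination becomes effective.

Adding 90 calendar days to Oct 6, 2031 gives Jan 4, 2032, which is the last day of the improvement period.
The date termination becomes effective: counting 7 business days from Sunday, Jan 4, 2032 (Jan 5, Jan 6, Jan 7, Jan 8, Jan 9, Jan 12, Jan 13, skipping weekends) reaches Tuesday, Jan 13, 2032.

Jan 13, 2032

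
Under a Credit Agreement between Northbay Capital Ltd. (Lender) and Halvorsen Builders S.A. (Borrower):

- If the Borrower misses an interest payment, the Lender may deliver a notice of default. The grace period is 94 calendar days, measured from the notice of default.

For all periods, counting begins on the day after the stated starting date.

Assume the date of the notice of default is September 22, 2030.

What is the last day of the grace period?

The last day of the grace period: 94 calendar days after September 22, 2030 is December 25, 2030.

December 25, 2030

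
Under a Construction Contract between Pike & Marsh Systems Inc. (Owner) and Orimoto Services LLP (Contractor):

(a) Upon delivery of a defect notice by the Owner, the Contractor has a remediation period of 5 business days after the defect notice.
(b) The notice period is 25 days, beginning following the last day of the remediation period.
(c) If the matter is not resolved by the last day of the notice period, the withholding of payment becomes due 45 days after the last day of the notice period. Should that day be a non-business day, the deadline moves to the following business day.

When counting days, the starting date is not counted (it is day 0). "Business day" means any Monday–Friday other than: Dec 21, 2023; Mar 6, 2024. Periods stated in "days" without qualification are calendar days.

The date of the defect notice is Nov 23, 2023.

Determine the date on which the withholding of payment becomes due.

Feb 8, 2024

From Thursday, Nov 23, 2023, 5 business days (Nov 24, Nov 27, Nov 28, Nov 29, Nov 30, skipping weekends) brings us to Thursday, Nov 30, 2023, which is the last day of the remediation period.
The last day of the notice period: 25 calendar days after Nov 30, 2023 is Dec 25, 2023.
The date on which the withholding of payment becomes due: Dec 25, 2023 + 45 days = Feb 8, 2024. Feb 8, 2024 is a Thursday and is not a listed holiday, so no roll-forward applies.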